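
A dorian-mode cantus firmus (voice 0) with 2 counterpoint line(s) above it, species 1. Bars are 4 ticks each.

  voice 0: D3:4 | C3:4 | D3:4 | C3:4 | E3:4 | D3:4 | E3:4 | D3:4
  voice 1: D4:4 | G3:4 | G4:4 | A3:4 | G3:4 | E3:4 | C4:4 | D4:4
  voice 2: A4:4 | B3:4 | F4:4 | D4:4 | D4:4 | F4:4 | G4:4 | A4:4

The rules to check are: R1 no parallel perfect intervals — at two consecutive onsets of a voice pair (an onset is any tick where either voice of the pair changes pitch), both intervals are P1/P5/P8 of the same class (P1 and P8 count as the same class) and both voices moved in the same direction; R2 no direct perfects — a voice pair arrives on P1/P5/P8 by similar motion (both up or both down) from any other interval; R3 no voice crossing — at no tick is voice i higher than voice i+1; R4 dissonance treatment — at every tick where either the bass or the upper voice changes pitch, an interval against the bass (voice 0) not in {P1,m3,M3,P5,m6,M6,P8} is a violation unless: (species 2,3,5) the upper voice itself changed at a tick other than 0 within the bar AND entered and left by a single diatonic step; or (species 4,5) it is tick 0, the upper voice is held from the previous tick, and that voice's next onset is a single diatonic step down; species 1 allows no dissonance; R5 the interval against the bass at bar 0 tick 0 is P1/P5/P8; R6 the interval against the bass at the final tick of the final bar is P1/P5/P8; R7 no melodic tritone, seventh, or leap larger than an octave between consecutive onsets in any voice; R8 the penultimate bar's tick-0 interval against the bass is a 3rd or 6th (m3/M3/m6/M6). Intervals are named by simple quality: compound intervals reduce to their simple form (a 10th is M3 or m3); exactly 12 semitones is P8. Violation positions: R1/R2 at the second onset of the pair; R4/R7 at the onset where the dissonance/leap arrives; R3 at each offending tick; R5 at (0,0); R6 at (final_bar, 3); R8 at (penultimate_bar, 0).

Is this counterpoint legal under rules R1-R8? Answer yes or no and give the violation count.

bar 0: v0=D3 v1=D4 v2=A4 (P5)
bar 1: v0=C3 v1=G3 v2=B3 (M7)
bar 2: v0=D3 v1=G4 v2=F4 (m3)
bar 3: v0=C3 v1=A3 v2=D4 (M2)
bar 4: v0=E3 v1=G3 v2=D4 (m7)
bar 5: v0=D3 v1=E3 v2=F4 (m3)
bar 6: v0=E3 v1=C4 v2=G4 (m3)
bar 7: v0=D3 v1=D4 v2=A4 (P5)
  R2 @ bar1.0: D3/D4 P8 -> C3/G3 P5 similar
  R4 @ bar1.0: C3/B3 M7 untreated
  R7 @ bar1.0: A4->B3 leap 10st
  R3 @ bar2.0: G4 above F4
  R4 @ bar2.0: D3/G4 P4 untreated
  R7 @ bar2.0: B3->F4 leap 6st
  R3 @ bar2.1: G4 above F4
  R3 @ bar2.2: G4 above F4
  R3 @ bar2.3: G4 above F4
  R4 @ bar3.0: C3/D4 M2 untreated
  R7 @ bar3.0: G4->A3 leap 10st
  R4 @ bar4.0: E3/D4 m7 untreated
  R4 @ bar5.0: D3/E3 M2 untreated
  R2 @ bar6.0: E3/F4 m2 -> C4/G4 P5 similar
  R1 @ bar7.0: C4/G4 P5 -> D4/A4 P5 similar

No (15 violations)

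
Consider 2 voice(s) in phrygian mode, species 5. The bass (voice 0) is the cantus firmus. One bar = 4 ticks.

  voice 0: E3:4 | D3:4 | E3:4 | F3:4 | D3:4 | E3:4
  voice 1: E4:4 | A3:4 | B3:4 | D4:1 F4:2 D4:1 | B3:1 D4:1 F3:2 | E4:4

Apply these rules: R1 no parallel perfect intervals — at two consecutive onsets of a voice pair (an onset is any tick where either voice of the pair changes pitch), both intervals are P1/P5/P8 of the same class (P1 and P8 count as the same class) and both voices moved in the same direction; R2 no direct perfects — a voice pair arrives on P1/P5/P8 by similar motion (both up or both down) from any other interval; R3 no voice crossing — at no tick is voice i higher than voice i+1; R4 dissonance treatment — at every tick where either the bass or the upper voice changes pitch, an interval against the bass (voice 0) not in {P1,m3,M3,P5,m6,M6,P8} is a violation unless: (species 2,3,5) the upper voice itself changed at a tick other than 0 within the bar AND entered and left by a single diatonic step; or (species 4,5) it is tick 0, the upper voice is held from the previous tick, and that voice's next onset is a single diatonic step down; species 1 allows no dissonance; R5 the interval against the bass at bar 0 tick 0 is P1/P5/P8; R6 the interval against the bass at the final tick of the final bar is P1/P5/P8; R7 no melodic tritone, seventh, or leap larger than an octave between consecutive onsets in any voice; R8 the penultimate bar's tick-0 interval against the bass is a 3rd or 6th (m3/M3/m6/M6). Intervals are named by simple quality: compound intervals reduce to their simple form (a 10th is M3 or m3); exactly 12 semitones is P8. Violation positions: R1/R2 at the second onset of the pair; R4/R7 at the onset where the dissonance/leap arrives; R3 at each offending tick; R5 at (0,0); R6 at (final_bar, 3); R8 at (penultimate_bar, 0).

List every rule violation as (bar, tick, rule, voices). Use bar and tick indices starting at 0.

bar 0: v0=E3 v1=E4 downbeat P8
bar 1: v0=D3 v1=A3 downbeat P5
bar 2: v0=E3 v1=B3 downbeat P5
bar 3: v0=F3 v1=D4 downbeat M6
bar 4: v0=D3 v1=B3 downbeat M6
bar 5: v0=E3 v1=E4 downbeat P8
  -> R2 @ bar 1 tick 0 v(0, 1): E3/E4 P8 -> D3/A3 P5 similar
  -> R1 @ bar 2 tick 0 v(0, 1): D3/A3 P5 -> E3/B3 P5 similar
  -> R2 @ bar 5 tick 0 v(0, 1): D3/F3 m3 -> E3/E4 P8 similar
  -> R7 @ bar 5 tick 0 v(1,): F3->E4 leap 11st

(1, 0, R2, (0, 1))
(2, 0, R1, (0, 1))
(5, 0, R2, (0, 1))
(5, 0, R7, (1,))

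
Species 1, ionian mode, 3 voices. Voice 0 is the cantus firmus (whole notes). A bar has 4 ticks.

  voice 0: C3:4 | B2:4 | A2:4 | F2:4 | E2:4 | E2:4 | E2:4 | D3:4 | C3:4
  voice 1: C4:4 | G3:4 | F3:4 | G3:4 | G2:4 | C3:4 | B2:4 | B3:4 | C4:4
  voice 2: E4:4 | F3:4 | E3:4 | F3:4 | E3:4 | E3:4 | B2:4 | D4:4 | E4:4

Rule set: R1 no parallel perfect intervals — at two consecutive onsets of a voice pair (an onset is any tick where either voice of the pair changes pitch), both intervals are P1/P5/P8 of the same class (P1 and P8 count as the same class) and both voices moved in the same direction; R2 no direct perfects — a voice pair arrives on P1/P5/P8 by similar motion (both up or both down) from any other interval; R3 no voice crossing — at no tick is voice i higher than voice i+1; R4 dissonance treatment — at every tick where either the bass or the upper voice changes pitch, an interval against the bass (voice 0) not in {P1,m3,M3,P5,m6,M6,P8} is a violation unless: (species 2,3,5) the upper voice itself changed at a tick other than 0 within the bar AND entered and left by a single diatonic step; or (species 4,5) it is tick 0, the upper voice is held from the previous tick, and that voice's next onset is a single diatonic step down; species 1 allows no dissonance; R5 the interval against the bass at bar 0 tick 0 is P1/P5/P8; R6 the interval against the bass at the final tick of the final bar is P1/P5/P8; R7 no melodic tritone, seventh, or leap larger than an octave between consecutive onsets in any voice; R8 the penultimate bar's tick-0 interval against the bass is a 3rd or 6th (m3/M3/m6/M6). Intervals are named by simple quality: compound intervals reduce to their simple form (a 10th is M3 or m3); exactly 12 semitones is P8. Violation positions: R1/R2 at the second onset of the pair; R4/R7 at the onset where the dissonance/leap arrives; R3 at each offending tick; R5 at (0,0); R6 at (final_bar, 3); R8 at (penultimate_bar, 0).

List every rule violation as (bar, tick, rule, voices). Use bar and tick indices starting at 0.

bar 0: v0=C3 v1=C4 v2=E4 downbeat M3
bar 1: v0=B2 v1=G3 v2=F3 downbeat TT
bar 2: v0=A2 v1=F3 v2=E3 downbeat P5
bar 3: v0=F2 v1=G3 v2=F3 downbeat P8
bar 4: v0=E2 v1=G2 v2=E3 downbeat P8
bar 5: v0=E2 v1=C3 v2=E3 downbeat P8
bar 6: v0=E2 v1=B2 v2=B2 downbeat P5
bar 7: v0=D3 v1=B3 v2=D4 downbeat P8
bar 8: v0=C3 v1=C4 v2=E4 downbeat M3
  -> R5 @ bar 0 tick 0 v(0, 2): opens on M3
  -> R3 @ bar 1 tick 0 v(1, 2): G3 above F3
  -> R4 @ bar 1 tick 0 v(0, 2): B2/F3 TT untreated
  -> R7 @ bar 1 tick 0 v(2,): E4->F3 leap 11st
  -> R3 @ bar 1 tick 1 v(1, 2): G3 above F3
  -> R3 @ bar 1 tick 2 v(1, 2): G3 above F3
  -> R3 @ bar 1 tick 3 v(1, 2): G3 above F3
  -> R2 @ bar 2 tick 0 v(0, 2): B2/F3 TT -> A2/E3 P5 similar
  -> R3 @ bar 2 tick 0 v(1, 2): F3 above E3
  -> R3 @ bar 2 tick 1 v(1, 2): F3 above E3
  -> R3 @ bar 2 tick 2 v(1, 2): F3 above E3
  -> R3 @ bar 2 tick 3 v(1, 2): F3 above E3
  -> R3 @ bar 3 tick 0 v(1, 2): G3 above F3
  -> R4 @ bar 3 tick 0 v(0, 1): F2/G3 M2 untreated
  -> R3 @ bar 3 tick 1 v(1, 2): G3 above F3
  -> R3 @ bar 3 tick 2 v(1, 2): G3 above F3
  -> R3 @ bar 3 tick 3 v(1, 2): G3 above F3
  -> R1 @ bar 4 tick 0 v(0, 2): F2/F3 P8 -> E2/E3 P8 similar
  -> R2 @ bar 6 tick 0 v(1, 2): C3/E3 M3 -> B2/B2 P1 similar
  -> R2 @ bar 7 tick 0 v(0, 2): E2/B2 P5 -> D3/D4 P8 similar
  -> R7 @ bar 7 tick 0 v(0,): E2->D3 leap 10st
  -> R7 @ bar 7 tick 0 v(2,): B2->D4 leap 15st
  -> R8 @ bar 7 tick 0 v(0, 2): penult P8 not 3rd/6th
  -> R6 @ bar 8 tick 3 v(0, 2): closes on M3

(0, 0, R5, (0, 2))
(1, 0, R3, (1, 2))
(1, 0, R4, (0, 2))
(1, 0, R7, (2,))
(1, 1, R3, (1, 2))
(1, 2, R3, (1, 2))
(1, 3, R3, (1, 2))
(2, 0, R2, (0, 2))
(2, 0, R3, (1, 2))
(2, 1, R3, (1, 2))
(2, 2, R3, (1, 2))
(2, 3, R3, (1, 2))
(3, 0, R3, (1, 2))
(3, 0, R4, (0, 1))
(3, 1, R3, (1, 2))
(3, 2, R3, (1, 2))
(3, 3, R3, (1, 2))
(4, 0, R1, (0, 2))
(6, 0, R2, (1, 2))
(7, 0, R2, (0, 2))
(7, 0, R7, (0,))
(7, 0, R7, (2,))
(7, 0, R8, (0, 2))
(8, 3, R6, (0, 2))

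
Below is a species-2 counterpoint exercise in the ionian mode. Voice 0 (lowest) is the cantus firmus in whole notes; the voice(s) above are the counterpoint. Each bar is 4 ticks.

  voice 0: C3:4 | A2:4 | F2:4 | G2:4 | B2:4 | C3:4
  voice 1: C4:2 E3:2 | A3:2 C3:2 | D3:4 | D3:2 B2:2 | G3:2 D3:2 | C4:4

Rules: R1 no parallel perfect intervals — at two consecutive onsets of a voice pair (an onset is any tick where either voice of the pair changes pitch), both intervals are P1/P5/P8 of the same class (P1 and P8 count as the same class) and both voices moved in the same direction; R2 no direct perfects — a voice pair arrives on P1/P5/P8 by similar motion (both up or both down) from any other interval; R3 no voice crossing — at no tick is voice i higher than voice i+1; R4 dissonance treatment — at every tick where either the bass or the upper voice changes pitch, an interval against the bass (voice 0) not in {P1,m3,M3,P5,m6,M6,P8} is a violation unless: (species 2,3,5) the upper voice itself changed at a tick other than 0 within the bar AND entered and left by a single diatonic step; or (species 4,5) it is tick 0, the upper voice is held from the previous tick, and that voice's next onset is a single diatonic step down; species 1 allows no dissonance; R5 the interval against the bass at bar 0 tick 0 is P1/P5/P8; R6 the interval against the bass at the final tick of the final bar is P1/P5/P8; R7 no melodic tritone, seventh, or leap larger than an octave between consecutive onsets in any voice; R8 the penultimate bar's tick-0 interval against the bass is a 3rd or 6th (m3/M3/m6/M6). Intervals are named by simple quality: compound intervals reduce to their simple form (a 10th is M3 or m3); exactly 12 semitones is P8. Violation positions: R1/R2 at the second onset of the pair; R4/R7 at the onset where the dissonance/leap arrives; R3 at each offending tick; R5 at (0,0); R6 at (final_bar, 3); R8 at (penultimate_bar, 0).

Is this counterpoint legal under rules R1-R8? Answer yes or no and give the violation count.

No (2 violations)

bar 0: v0=C3 v1=C4 (P8)
bar 1: v0=A2 v1=A3 (P8)
bar 2: v0=F2 v1=D3 (M6)
bar 3: v0=G2 v1=D3 (P5)
bar 4: v0=B2 v1=G3 (m6)
bar 5: v0=C3 v1=C4 (P8)
  R2 @ bar5.0: B2/D3 m3 -> C3/C4 P8 similar
  R7 @ bar5.0: D3->C4 leap 10st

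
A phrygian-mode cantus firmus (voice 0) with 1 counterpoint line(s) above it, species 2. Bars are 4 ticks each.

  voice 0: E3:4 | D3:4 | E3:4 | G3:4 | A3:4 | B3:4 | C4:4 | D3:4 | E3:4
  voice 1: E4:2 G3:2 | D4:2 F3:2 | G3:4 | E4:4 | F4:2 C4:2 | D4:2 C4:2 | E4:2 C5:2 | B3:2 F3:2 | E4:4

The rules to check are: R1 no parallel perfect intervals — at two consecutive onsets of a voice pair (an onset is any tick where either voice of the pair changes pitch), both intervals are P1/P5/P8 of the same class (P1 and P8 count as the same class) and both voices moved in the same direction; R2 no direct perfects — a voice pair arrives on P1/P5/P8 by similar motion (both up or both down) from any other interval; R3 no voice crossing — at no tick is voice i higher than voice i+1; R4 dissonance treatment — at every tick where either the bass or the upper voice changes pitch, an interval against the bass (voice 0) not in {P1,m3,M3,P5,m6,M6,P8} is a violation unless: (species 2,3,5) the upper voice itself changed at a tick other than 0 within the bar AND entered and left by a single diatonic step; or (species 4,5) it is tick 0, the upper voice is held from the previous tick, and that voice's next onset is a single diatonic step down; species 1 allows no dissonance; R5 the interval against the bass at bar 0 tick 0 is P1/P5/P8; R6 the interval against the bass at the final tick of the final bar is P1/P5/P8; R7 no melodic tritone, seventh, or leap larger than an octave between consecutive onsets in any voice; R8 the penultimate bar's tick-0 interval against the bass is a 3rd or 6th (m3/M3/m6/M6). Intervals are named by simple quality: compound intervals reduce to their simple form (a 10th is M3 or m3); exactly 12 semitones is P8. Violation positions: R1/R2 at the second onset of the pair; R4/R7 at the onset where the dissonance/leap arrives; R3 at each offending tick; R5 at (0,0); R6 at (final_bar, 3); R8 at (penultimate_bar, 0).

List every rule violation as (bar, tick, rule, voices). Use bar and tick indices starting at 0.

(5, 2, R4, (0, 1))
(7, 0, R7, (0,))
(7, 0, R7, (1,))
(7, 2, R7, (1,))
(8, 0, R2, (0, 1))
(8, 0, R7, (1,))

bar 0: v0=E3 v1=E4 downbeat P8
bar 1: v0=D3 v1=D4 downbeat P8
bar 2: v0=E3 v1=G3 downbeat m3
bar 3: v0=G3 v1=E4 downbeat M6
bar 4: v0=A3 v1=F4 downbeat m6
bar 5: v0=B3 v1=D4 downbeat m3
bar 6: v0=C4 v1=E4 downbeat M3
bar 7: v0=D3 v1=B3 downbeat M6
bar 8: v0=E3 v1=E4 downbeat P8
  -> R4 @ bar 5 tick 2 v(0, 1): B3/C4 m2 untreated
  -> R7 @ bar 7 tick 0 v(0,): C4->D3 leap 10st
  -> R7 @ bar 7 tick 0 v(1,): C5->B3 leap 13st
  -> R7 @ bar 7 tick 2 v(1,): B3->F3 leap 6st
  -> R2 @ bar 8 tick 0 v(0, 1): D3/F3 m3 -> E3/E4 P8 similar
  -> R7 @ bar 8 tick 0 v(1,): F3->E4 leap 11st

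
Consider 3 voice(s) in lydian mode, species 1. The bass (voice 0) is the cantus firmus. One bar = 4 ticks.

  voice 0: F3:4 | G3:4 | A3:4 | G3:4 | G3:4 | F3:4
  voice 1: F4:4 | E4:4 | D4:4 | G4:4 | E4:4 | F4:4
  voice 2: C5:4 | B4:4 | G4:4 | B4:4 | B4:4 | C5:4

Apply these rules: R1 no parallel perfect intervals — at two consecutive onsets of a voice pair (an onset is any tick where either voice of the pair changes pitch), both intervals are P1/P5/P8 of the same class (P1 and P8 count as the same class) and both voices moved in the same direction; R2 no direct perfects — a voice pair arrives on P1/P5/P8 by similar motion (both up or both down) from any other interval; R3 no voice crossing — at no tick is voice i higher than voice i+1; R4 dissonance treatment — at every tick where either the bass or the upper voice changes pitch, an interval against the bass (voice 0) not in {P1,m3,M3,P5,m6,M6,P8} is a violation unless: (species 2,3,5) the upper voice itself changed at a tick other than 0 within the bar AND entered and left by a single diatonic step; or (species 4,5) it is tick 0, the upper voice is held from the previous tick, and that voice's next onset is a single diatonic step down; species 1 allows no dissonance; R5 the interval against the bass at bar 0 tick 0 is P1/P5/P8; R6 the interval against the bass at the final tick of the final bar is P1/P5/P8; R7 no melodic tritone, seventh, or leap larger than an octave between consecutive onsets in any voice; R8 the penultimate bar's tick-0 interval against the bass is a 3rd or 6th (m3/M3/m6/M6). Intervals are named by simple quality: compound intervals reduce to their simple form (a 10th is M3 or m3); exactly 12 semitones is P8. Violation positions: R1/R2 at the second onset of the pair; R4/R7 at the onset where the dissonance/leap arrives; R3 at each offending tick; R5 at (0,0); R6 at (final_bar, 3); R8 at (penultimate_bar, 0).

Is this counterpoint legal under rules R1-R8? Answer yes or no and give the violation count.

No (4 violations)

bar 0: v0=F3 v1=F4 v2=C5 (P5)
bar 1: v0=G3 v1=E4 v2=B4 (M3)
bar 2: v0=A3 v1=D4 v2=G4 (m7)
bar 3: v0=G3 v1=G4 v2=B4 (M3)
bar 4: v0=G3 v1=E4 v2=B4 (M3)
bar 5: v0=F3 v1=F4 v2=C5 (P5)
  R1 @ bar1.0: F4/C5 P5 -> E4/B4 P5 similar
  R4 @ bar2.0: A3/D4 P4 untreated
  R4 @ bar2.0: A3/G4 m7 untreated
  R1 @ bar5.0: E4/B4 P5 -> F4/C5 P5 similar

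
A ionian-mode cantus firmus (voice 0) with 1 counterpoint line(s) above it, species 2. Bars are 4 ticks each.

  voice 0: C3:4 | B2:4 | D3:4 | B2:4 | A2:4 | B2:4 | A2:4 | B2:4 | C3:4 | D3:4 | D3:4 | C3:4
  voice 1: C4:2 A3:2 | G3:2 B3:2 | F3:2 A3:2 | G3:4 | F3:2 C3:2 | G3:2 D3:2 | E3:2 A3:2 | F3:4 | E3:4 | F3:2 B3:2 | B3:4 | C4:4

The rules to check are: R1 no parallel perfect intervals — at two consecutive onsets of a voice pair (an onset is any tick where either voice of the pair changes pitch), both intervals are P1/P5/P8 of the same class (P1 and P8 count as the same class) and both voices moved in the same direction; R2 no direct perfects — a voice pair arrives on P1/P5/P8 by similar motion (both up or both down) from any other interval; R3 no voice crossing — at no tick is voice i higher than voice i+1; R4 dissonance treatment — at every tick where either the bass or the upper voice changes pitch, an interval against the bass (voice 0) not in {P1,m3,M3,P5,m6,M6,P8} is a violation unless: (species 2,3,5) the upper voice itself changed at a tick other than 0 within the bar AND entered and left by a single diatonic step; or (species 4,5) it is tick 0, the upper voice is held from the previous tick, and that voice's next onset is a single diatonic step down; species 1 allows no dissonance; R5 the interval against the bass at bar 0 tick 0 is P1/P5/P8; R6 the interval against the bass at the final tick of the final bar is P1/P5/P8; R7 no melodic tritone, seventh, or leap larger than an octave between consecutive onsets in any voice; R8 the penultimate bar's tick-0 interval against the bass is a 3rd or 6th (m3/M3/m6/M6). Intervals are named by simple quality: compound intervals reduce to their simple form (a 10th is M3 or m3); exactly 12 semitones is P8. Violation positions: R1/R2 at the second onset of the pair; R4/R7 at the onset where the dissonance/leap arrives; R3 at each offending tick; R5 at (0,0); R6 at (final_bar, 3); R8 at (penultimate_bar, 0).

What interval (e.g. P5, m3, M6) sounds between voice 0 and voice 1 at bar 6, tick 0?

P5

voice 0=A2 voice 1=E3 -> P5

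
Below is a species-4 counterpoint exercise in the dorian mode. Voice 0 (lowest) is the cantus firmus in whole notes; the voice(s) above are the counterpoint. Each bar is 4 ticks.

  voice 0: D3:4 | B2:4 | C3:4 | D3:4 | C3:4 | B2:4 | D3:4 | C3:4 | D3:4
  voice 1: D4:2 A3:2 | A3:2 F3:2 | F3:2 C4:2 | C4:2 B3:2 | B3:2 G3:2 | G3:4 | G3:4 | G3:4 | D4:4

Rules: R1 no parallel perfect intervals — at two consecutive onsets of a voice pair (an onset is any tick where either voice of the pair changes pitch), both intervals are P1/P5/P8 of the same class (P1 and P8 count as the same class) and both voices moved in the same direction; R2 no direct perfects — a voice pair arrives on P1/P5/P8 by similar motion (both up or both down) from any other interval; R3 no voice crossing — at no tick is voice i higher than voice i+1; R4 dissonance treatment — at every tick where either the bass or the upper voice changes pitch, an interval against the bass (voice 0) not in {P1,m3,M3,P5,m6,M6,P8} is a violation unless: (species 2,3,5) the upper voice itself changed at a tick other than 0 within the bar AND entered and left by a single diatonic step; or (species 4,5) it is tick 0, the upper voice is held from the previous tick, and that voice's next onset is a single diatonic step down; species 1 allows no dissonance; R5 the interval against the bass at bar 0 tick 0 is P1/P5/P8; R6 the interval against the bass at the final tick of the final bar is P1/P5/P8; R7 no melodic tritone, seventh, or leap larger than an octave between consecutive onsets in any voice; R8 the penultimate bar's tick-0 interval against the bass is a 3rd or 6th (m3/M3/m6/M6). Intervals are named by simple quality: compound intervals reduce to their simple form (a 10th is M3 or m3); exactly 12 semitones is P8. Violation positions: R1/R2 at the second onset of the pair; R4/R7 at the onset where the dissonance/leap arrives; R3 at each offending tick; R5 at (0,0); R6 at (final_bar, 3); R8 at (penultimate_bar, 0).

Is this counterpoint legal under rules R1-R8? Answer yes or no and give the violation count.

bar 0: v0=D3 v1=D4 (P8)
bar 1: v0=B2 v1=A3 (m7)
bar 2: v0=C3 v1=F3 (P4)
bar 3: v0=D3 v1=C4 (m7)
bar 4: v0=C3 v1=B3 (M7)
bar 5: v0=B2 v1=G3 (m6)
bar 6: v0=D3 v1=G3 (P4)
bar 7: v0=C3 v1=G3 (P5)
bar 8: v0=D3 v1=D4 (P8)
  R4 @ bar1.0: B2/A3 m7 untreated
  R4 @ bar1.2: B2/F3 TT untreated
  R4 @ bar2.0: C3/F3 P4 untreated
  R4 @ bar4.0: C3/B3 M7 untreated
  R4 @ bar6.0: D3/G3 P4 untreated
  R8 @ bar7.0: penult P5 not 3rd/6th
  R2 @ bar8.0: C3/G3 P5 -> D3/D4 P8 similar

No (7 violations)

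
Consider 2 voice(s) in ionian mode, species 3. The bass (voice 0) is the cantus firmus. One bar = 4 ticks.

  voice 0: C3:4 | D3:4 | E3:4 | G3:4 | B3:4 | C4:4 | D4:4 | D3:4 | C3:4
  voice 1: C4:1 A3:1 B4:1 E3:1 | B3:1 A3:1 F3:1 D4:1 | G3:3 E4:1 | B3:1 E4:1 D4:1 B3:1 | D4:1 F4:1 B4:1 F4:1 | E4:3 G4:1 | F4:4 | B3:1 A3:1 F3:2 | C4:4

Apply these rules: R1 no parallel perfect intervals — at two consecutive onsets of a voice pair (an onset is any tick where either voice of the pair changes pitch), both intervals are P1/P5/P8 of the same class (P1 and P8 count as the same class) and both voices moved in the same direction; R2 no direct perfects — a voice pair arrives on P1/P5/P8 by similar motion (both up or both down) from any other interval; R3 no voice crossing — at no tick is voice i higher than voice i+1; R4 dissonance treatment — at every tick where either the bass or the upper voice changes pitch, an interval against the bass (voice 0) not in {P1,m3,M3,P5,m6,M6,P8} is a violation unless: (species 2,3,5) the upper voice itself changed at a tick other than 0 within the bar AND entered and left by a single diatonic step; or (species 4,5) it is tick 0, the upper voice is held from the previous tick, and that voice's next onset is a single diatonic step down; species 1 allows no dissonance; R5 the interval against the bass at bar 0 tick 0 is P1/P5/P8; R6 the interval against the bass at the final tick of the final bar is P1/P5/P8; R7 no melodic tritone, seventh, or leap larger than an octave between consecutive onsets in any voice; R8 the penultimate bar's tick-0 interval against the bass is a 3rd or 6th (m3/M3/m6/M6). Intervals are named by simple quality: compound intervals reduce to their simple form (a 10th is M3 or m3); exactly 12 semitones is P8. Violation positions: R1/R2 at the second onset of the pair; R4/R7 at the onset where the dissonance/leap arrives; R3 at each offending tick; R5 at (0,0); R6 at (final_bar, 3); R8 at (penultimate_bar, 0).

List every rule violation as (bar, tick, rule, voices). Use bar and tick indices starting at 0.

(0, 2, R4, (0, 1))
(0, 2, R7, (1,))
(0, 3, R7, (1,))
(4, 1, R4, (0, 1))
(4, 2, R7, (1,))
(4, 3, R4, (0, 1))
(4, 3, R7, (1,))
(7, 0, R7, (1,))

bar 0: v0=C3 v1=C4 downbeat P8
bar 1: v0=D3 v1=B3 downbeat M6
bar 2: v0=E3 v1=G3 downbeat m3
bar 3: v0=G3 v1=B3 downbeat M3
bar 4: v0=B3 v1=D4 downbeat m3
bar 5: v0=C4 v1=E4 downbeat M3
bar 6: v0=D4 v1=F4 downbeat m3
bar 7: v0=D3 v1=B3 downbeat M6
bar 8: v0=C3 v1=C4 downbeat P8
  -> R4 @ bar 0 tick 2 v(0, 1): C3/B4 M7 untreated
  -> R7 @ bar 0 tick 2 v(1,): A3->B4 leap 14st
  -> R7 @ bar 0 tick 3 v(1,): B4->E3 leap 19st
  -> R4 @ bar 4 tick 1 v(0, 1): B3/F4 TT untreated
  -> R7 @ bar 4 tick 2 v(1,): F4->B4 leap 6st
  -> R4 @ bar 4 tick 3 v(0, 1): B3/F4 TT untreated
  -> R7 @ bar 4 tick 3 v(1,): B4->F4 leap 6st
  -> R7 @ bar 7 tick 0 v(1,): F4->B3 leap 6st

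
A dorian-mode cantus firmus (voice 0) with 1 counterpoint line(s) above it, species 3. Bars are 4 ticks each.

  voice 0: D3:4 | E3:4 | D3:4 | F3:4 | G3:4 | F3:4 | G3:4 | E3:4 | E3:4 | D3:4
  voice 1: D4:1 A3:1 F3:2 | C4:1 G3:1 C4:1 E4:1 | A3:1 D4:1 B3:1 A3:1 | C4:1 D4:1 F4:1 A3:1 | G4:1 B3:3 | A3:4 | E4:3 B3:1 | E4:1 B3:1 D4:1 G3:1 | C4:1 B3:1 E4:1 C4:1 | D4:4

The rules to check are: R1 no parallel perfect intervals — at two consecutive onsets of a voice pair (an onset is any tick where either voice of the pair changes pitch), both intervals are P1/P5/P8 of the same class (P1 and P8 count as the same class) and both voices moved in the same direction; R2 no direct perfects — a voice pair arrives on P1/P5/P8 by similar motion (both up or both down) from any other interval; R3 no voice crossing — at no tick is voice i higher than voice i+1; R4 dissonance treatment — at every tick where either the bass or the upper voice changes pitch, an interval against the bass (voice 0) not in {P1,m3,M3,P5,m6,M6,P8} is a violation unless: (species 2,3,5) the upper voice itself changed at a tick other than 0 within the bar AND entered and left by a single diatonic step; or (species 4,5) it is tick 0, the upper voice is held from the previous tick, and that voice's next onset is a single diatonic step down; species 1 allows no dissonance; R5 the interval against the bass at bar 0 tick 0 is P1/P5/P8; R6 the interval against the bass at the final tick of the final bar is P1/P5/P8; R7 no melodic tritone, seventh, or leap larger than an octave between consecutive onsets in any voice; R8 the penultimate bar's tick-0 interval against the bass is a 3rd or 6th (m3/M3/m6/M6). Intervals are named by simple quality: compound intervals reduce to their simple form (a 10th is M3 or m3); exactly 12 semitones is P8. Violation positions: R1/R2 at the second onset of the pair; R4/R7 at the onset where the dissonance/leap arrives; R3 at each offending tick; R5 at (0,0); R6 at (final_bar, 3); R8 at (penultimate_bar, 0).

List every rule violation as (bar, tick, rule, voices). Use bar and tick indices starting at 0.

(2, 0, R2, (0, 1))
(3, 0, R1, (0, 1))
(4, 0, R2, (0, 1))
(4, 0, R7, (1,))
(7, 2, R4, (0, 1))

bar 0: v0=D3 v1=D4 downbeat P8
bar 1: v0=E3 v1=C4 downbeat m6
bar 2: v0=D3 v1=A3 downbeat P5
bar 3: v0=F3 v1=C4 downbeat P5
bar 4: v0=G3 v1=G4 downbeat P8
bar 5: v0=F3 v1=A3 downbeat M3
bar 6: v0=G3 v1=E4 downbeat M6
bar 7: v0=E3 v1=E4 downbeat P8
bar 8: v0=E3 v1=C4 downbeat m6
bar 9: v0=D3 v1=D4 downbeat P8
  -> R2 @ bar 2 tick 0 v(0, 1): E3/E4 P8 -> D3/A3 P5 similar
  -> R1 @ bar 3 tick 0 v(0, 1): D3/A3 P5 -> F3/C4 P5 similar
  -> R2 @ bar 4 tick 0 v(0, 1): F3/A3 M3 -> G3/G4 P8 similar
  -> R7 @ bar 4 tick 0 v(1,): A3->G4 leap 10st
  -> R4 @ bar 7 tick 2 v(0, 1): E3/D4 m7 untreated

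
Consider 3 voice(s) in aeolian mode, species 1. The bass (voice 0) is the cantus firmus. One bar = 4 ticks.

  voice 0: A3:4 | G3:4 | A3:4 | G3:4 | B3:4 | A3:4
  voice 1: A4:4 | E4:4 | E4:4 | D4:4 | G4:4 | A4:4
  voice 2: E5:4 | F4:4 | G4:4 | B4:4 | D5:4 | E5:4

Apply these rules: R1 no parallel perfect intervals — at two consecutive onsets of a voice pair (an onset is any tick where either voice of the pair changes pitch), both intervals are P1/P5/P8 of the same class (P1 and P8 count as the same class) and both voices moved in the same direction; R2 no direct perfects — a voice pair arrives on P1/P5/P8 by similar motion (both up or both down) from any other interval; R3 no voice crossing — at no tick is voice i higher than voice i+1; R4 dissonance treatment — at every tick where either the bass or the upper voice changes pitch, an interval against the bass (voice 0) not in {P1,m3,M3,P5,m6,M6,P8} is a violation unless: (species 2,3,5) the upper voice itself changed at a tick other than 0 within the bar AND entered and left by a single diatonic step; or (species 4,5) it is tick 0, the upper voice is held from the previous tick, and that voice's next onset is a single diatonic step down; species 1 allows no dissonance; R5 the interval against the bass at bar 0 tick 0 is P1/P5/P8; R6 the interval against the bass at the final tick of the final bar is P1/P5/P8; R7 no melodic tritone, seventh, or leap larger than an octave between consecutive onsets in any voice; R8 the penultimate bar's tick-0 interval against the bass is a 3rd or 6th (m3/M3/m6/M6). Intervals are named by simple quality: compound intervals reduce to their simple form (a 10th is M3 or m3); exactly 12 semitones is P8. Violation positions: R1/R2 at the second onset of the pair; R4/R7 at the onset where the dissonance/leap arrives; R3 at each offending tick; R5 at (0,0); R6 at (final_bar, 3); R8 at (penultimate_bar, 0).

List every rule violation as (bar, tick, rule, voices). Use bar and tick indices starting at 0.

(1, 0, R4, (0, 2))
(1, 0, R7, (2,))
(2, 0, R4, (0, 2))
(3, 0, R1, (0, 1))
(4, 0, R2, (1, 2))
(5, 0, R1, (1, 2))

bar 0: v0=A3 v1=A4 v2=E5 downbeat P5
bar 1: v0=G3 v1=E4 v2=F4 downbeat m7
bar 2: v0=A3 v1=E4 v2=G4 downbeat m7
bar 3: v0=G3 v1=D4 v2=B4 downbeat M3
bar 4: v0=B3 v1=G4 v2=D5 downbeat m3
bar 5: v0=A3 v1=A4 v2=E5 downbeat P5
  -> R4 @ bar 1 tick 0 v(0, 2): G3/F4 m7 untreated
  -> R7 @ bar 1 tick 0 v(2,): E5->F4 leap 11st
  -> R4 @ bar 2 tick 0 v(0, 2): A3/G4 m7 untreated
  -> R1 @ bar 3 tick 0 v(0, 1): A3/E4 P5 -> G3/D4 P5 similar
  -> R2 @ bar 4 tick 0 v(1, 2): D4/B4 M6 -> G4/D5 P5 similar
  -> R1 @ bar 5 tick 0 v(1, 2): G4/D5 P5 -> A4/E5 P5 similar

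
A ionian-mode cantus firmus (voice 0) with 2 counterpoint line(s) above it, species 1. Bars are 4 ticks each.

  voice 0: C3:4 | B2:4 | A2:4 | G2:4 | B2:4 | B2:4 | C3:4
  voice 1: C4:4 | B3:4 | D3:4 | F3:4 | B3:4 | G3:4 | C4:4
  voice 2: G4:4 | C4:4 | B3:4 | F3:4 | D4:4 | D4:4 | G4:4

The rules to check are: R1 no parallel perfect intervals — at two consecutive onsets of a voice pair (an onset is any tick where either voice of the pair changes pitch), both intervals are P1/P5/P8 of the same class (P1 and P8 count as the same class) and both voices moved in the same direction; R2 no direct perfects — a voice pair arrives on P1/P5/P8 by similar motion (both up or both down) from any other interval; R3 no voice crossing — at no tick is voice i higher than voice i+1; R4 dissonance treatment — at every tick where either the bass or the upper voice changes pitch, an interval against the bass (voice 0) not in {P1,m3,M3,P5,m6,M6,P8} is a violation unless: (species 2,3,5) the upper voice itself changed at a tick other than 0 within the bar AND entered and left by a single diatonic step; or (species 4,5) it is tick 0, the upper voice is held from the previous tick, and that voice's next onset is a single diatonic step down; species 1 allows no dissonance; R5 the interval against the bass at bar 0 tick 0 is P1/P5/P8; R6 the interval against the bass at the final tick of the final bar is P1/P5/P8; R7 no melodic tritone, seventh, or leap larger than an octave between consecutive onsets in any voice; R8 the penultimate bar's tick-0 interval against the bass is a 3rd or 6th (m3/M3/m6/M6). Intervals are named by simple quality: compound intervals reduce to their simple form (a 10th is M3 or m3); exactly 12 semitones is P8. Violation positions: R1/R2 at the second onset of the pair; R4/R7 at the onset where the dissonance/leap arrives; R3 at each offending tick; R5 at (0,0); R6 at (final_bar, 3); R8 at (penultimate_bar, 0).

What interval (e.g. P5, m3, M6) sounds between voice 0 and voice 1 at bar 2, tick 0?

P4

voice 0=A2 voice 1=D3 -> P4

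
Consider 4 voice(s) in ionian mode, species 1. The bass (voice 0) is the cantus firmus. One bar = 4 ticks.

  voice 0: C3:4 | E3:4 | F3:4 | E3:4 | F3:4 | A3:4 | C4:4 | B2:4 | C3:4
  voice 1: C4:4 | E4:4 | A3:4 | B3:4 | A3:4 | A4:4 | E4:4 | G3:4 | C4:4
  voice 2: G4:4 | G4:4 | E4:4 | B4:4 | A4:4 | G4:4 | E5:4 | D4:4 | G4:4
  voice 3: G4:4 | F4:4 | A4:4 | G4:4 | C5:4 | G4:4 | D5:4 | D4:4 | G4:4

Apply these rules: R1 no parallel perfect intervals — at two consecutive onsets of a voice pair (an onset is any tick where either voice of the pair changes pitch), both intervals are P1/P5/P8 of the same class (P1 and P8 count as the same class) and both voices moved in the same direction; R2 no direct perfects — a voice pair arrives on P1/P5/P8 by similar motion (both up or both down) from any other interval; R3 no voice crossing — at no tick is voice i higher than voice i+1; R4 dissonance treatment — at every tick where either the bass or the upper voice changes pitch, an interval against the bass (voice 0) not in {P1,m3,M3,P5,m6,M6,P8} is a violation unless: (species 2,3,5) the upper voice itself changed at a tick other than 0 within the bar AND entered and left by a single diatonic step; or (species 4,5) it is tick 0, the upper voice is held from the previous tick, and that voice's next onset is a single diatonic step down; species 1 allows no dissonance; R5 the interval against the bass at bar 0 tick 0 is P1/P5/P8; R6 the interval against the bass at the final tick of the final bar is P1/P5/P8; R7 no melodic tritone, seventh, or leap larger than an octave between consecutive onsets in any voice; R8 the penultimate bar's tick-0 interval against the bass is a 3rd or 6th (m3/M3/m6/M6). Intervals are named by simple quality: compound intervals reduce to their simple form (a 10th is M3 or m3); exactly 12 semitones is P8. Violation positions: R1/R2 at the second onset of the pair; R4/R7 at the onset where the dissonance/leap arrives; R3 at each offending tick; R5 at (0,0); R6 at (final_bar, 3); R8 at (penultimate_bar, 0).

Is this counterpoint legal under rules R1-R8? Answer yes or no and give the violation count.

bar 0: v0=C3 v1=C4 v2=G4 v3=G4 (P5)
bar 1: v0=E3 v1=E4 v2=G4 v3=F4 (m2)
bar 2: v0=F3 v1=A3 v2=E4 v3=A4 (M3)
bar 3: v0=E3 v1=B3 v2=B4 v3=G4 (m3)
bar 4: v0=F3 v1=A3 v2=A4 v3=C5 (P5)
bar 5: v0=A3 v1=A4 v2=G4 v3=G4 (m7)
bar 6: v0=C4 v1=E4 v2=E5 v3=D5 (M2)
bar 7: v0=B2 v1=G3 v2=D4 v3=D4 (m3)
bar 8: v0=C3 v1=C4 v2=G4 v3=G4 (P5)
  R1 @ bar1.0: C3/C4 P8 -> E3/E4 P8 similar
  R3 @ bar1.0: G4 above F4
  R4 @ bar1.0: E3/F4 m2 untreated
  R3 @ bar1.1: G4 above F4
  R3 @ bar1.2: G4 above F4
  R3 @ bar1.3: G4 above F4
  R2 @ bar2.0: E4/G4 m3 -> A3/E4 P5 similar
  R4 @ bar2.0: F3/E4 M7 untreated
  R2 @ bar3.0: A3/E4 P5 -> B3/B4 P8 similar
  R3 @ bar3.0: B4 above G4
  R3 @ bar3.1: B4 above G4
  R3 @ bar3.2: B4 above G4
  R3 @ bar3.3: B4 above G4
  R1 @ bar4.0: B3/B4 P8 -> A3/A4 P8 similar
  R2 @ bar4.0: E3/G4 m3 -> F3/C5 P5 similar
  R2 @ bar5.0: F3/A3 M3 -> A3/A4 P8 similar
  R2 @ bar5.0: A4/C5 m3 -> G4/G4 P1 similar
  R3 @ bar5.0: A4 above G4
  R4 @ bar5.0: A3/G4 m7 untreated
  R4 @ bar5.0: A3/G4 m7 untreated
  R3 @ bar5.1: A4 above G4
  R3 @ bar5.2: A4 above G4
  R3 @ bar5.3: A4 above G4
  R3 @ bar6.0: E5 above D5
  R4 @ bar6.0: C4/D5 M2 untreated
  R3 @ bar6.1: E5 above D5
  R3 @ bar6.2: E5 above D5
  R3 @ bar6.3: E5 above D5
  R2 @ bar7.0: E4/E5 P8 -> G3/D4 P5 similar
  R2 @ bar7.0: E4/D5 m7 -> G3/D4 P5 similar
  R2 @ bar7.0: E5/D5 M2 -> D4/D4 P1 similar
  R7 @ bar7.0: C4->B2 leap 13st
  R7 @ bar7.0: E5->D4 leap 14st
  R1 @ bar8.0: G3/D4 P5 -> C4/G4 P5 similar
  R1 @ bar8.0: G3/D4 P5 -> C4/G4 P5 similar
  R1 @ bar8.0: D4/D4 P1 -> G4/G4 P1 similar
  R2 @ bar8.0: B2/G3 m6 -> C3/C4 P8 similar
  R2 @ bar8.0: B2/D4 m3 -> C3/G4 P5 similar
  R2 @ bar8.0: B2/D4 m3 -> C3/G4 P5 similar

No (39 violations)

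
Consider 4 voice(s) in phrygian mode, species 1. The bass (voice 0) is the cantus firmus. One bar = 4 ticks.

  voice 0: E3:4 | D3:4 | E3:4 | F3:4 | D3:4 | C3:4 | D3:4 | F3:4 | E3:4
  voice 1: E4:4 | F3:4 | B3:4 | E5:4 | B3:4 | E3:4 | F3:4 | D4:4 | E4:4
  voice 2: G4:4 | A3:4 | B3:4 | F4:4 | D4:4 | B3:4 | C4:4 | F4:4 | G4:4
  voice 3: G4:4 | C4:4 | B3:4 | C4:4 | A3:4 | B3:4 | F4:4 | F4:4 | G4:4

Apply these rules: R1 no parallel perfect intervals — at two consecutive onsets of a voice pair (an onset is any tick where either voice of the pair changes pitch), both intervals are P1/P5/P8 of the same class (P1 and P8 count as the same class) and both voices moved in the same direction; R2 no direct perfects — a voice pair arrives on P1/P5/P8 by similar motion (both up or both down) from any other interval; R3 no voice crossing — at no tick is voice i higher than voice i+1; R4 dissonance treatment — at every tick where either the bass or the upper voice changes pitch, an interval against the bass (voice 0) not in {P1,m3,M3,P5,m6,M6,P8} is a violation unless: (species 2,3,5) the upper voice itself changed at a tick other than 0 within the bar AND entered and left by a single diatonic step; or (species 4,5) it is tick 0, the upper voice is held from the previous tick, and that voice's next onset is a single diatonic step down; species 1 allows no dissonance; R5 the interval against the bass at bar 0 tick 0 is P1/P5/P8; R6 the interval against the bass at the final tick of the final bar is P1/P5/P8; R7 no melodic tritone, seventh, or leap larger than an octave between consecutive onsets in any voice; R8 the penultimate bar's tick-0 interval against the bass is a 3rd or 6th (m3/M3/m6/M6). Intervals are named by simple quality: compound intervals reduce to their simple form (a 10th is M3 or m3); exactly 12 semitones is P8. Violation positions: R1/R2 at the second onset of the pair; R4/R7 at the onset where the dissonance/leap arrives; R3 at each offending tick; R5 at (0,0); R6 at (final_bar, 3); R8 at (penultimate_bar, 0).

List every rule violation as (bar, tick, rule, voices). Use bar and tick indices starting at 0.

(0, 0, R5, (0, 2))
(0, 0, R5, (0, 3))
(1, 0, R2, (0, 2))
(1, 0, R2, (1, 3))
(1, 0, R4, (0, 3))
(1, 0, R7, (1,))
(1, 0, R7, (2,))
(2, 0, R1, (0, 2))
(2, 0, R2, (0, 1))
(2, 0, R2, (1, 2))
(2, 0, R7, (1,))
(3, 0, R1, (0, 3))
(3, 0, R2, (0, 2))
(3, 0, R3, (1, 2))
(3, 0, R3, (2, 3))
(3, 0, R4, (0, 1))
(3, 0, R7, (1,))
(3, 0, R7, (2,))
(3, 1, R3, (1, 2))
(3, 1, R3, (2, 3))
(3, 2, R3, (1, 2))
(3, 2, R3, (2, 3))
(3, 3, R3, (1, 2))
(3, 3, R3, (2, 3))
(4, 0, R1, (0, 2))
(4, 0, R1, (0, 3))
(4, 0, R3, (2, 3))
(4, 0, R7, (1,))
(4, 1, R3, (2, 3))
(4, 2, R3, (2, 3))
(4, 3, R3, (2, 3))
(5, 0, R2, (1, 2))
(5, 0, R4, (0, 2))
(5, 0, R4, (0, 3))
(6, 0, R1, (1, 2))
(6, 0, R2, (1, 3))
(6, 0, R4, (0, 2))
(6, 0, R7, (3,))
(7, 0, R2, (0, 2))
(7, 0, R8, (0, 2))
(7, 0, R8, (0, 3))
(8, 0, R1, (2, 3))
(8, 3, R6, (0, 2))
(8, 3, R6, (0, 3))

bar 0: v0=E3 v1=E4 v2=G4 v3=G4 downbeat m3
bar 1: v0=D3 v1=F3 v2=A3 v3=C4 downbeat m7
bar 2: v0=E3 v1=B3 v2=B3 v3=B3 downbeat P5
bar 3: v0=F3 v1=E5 v2=F4 v3=C4 downbeat P5
bar 4: v0=D3 v1=B3 v2=D4 v3=A3 downbeat P5
bar 5: v0=C3 v1=E3 v2=B3 v3=B3 downbeat M7
bar 6: v0=D3 v1=F3 v2=C4 v3=F4 downbeat m3
bar 7: v0=F3 v1=D4 v2=F4 v3=F4 downbeat P8
bar 8: v0=E3 v1=E4 v2=G4 v3=G4 downbeat m3
  -> R5 @ bar 0 tick 0 v(0, 2): opens on m3
  -> R5 @ bar 0 tick 0 v(0, 3): opens on m3
  -> R2 @ bar 1 tick 0 v(0, 2): E3/G4 m3 -> D3/A3 P5 similar
  -> R2 @ bar 1 tick 0 v(1, 3): E4/G4 m3 -> F3/C4 P5 similar
  -> R4 @ bar 1 tick 0 v(0, 3): D3/C4 m7 untreated
  -> R7 @ bar 1 tick 0 v(1,): E4->F3 leap 11st
  -> R7 @ bar 1 tick 0 v(2,): G4->A3 leap 10st
  -> R1 @ bar 2 tick 0 v(0, 2): D3/A3 P5 -> E3/B3 P5 similar
  -> R2 @ bar 2 tick 0 v(0, 1): D3/F3 m3 -> E3/B3 P5 similar
  -> R2 @ bar 2 tick 0 v(1, 2): F3/A3 M3 -> B3/B3 P1 similar
  -> R7 @ bar 2 tick 0 v(1,): F3->B3 leap 6st
  -> R1 @ bar 3 tick 0 v(0, 3): E3/B3 P5 -> F3/C4 P5 similar
  -> R2 @ bar 3 tick 0 v(0, 2): E3/B3 P5 -> F3/F4 P8 similar
  -> R3 @ bar 3 tick 0 v(1, 2): E5 above F4
  -> R3 @ bar 3 tick 0 v(2, 3): F4 above C4
  -> R4 @ bar 3 tick 0 v(0, 1): F3/E5 M7 untreated
  -> R7 @ bar 3 tick 0 v(1,): B3->E5 leap 17st
  -> R7 @ bar 3 tick 0 v(2,): B3->F4 leap 6st
  -> R3 @ bar 3 tick 1 v(1, 2): E5 above F4
  -> R3 @ bar 3 tick 1 v(2, 3): F4 above C4
  -> R3 @ bar 3 tick 2 v(1, 2): E5 above F4
  -> R3 @ bar 3 tick 2 v(2, 3): F4 above C4
  -> R3 @ bar 3 tick 3 v(1, 2): E5 above F4
  -> R3 @ bar 3 tick 3 v(2, 3): F4 above C4
  -> R1 @ bar 4 tick 0 v(0, 2): F3/F4 P8 -> D3/D4 P8 similar
  -> R1 @ bar 4 tick 0 v(0, 3): F3/C4 P5 -> D3/A3 P5 similar
  -> R3 @ bar 4 tick 0 v(2, 3): D4 above A3
  -> R7 @ bar 4 tick 0 v(1,): E5->B3 leap 17st
  -> R3 @ bar 4 tick 1 v(2, 3): D4 above A3
  -> R3 @ bar 4 tick 2 v(2, 3): D4 above A3
  -> R3 @ bar 4 tick 3 v(2, 3): D4 above A3
  -> R2 @ bar 5 tick 0 v(1, 2): B3/D4 m3 -> E3/B3 P5 similar
  -> R4 @ bar 5 tick 0 v(0, 2): C3/B3 M7 untreated
  -> R4 @ bar 5 tick 0 v(0, 3): C3/B3 M7 untreated
  -> R1 @ bar 6 tick 0 v(1, 2): E3/B3 P5 -> F3/C4 P5 similar
  -> R2 @ bar 6 tick 0 v(1, 3): E3/B3 P5 -> F3/F4 P8 similar
  -> R4 @ bar 6 tick 0 v(0, 2): D3/C4 m7 untreated
  -> R7 @ bar 6 tick 0 v(3,): B3->F4 leap 6st
  -> R2 @ bar 7 tick 0 v(0, 2): D3/C4 m7 -> F3/F4 P8 similar
  -> R8 @ bar 7 tick 0 v(0, 2): penult P8 not 3rd/6th
  -> R8 @ bar 7 tick 0 v(0, 3): penult P8 not 3rd/6th
  -> R1 @ bar 8 tick 0 v(2, 3): F4/F4 P1 -> G4/G4 P1 similar
  -> R6 @ bar 8 tick 3 v(0, 2): closes on m3
  -> R6 @ bar 8 tick 3 v(0, 3): closes on m3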